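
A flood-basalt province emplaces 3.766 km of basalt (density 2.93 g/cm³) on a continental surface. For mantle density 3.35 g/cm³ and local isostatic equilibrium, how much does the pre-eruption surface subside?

Subaerial loading: s = t ρ_load / ρ_m.
s = 3.766 km × 2.93/3.35 = 3.29 km.

3.29 km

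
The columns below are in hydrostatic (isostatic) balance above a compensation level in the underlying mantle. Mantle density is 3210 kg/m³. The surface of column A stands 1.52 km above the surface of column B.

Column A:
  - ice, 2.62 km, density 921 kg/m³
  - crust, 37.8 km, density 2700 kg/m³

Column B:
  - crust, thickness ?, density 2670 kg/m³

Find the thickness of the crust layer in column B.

Take the compensation level at the base of the deeper column (depth z_c below the surface of column A) and equate Σ ρ_i t_i down to z_c; mantle fills any gap and the z_c terms cancel.
Column A: 2.62×921 + 37.8×2700 + (z_c − 40.42)×3210
Column B: 1.52×0 + x×2670 + (z_c − 1.52 − 0 − x)×3210
The z_c×3210 term appears on both sides and cancels. Collect the known terms of each column as K = Σ(ρt)_known − 3210 × (depth of known layers): K_A = 104473.02 − 3210×40.42 = −25275.18; K_B = 0 − 3210×(1.52 + 0) = −4879.2.
Balance: K_A = K_B − x×(3210 − 2670), so x = (K_B − K_A)/(3210 − 2670) = 20396/540 = 37.8 km.

37.8 km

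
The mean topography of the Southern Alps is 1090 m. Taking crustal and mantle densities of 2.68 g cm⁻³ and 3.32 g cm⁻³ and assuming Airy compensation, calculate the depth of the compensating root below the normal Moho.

4560 m

Isostatic balance requires: the weight of the topography is balanced by the buoyancy of the root, ρ_c h = (ρ_m − ρ_c) r.
r = h · ρ_c / (ρ_m − ρ_c) = 1090 m × 2.68 / (3.32 − 2.68) = 4560 m.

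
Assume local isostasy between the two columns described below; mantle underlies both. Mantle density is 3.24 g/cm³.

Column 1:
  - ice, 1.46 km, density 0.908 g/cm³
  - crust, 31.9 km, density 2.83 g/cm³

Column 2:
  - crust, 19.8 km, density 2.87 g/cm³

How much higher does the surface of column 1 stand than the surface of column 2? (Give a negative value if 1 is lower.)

For any compensation level in the mantle, the mantle terms cancel and isostasy reduces to e = (Σt_1 − Σt_2) − (Σ(ρt)_1 − Σ(ρt)_2) / ρ_m.
Σt_1 = 33.36 km; Σt_2 = 19.8 km; Σ(ρt)_1 = 91.60268; Σ(ρt)_2 = 56.826 (in km·g/cm³).
e = (33.36 − 19.8) − (91.60268 − 56.826) / 3.24 = 2.83 km.

2.83 km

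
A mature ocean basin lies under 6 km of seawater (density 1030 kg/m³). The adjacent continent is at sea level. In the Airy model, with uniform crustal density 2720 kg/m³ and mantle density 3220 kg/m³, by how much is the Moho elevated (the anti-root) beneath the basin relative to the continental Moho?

In Airy isostatic equilibrium: replacing crust with seawater at the top is compensated by replacing crust with mantle at the base: d (ρ_c − ρ_w) = a (ρ_m − ρ_c).
a = d (ρ_c − ρ_w)/(ρ_m − ρ_c) = 6 km × 1690/500 = 20.3 km.

20.3 km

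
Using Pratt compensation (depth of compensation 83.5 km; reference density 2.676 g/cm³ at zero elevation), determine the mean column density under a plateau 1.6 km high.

Pratt balance: ρ_ref D = ρ (D + h).
ρ = ρ_ref D/(D + h) = 2.676 × 83.5 km/(83.5 km + 1.6 km) = 2.63 g/cm³.

2.63 g/cm³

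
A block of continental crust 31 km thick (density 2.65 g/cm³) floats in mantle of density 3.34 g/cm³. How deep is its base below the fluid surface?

24.6 km

Draft d = t ρ_obj/ρ_fluid = 31 km × 2.65/3.34 = 24.6 km.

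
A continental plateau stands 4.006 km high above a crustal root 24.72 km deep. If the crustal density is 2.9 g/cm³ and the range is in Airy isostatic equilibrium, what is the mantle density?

Airy balance: ρ_c h = (ρ_m − ρ_c) r → ρ_m = ρ_c (1 + h/r).
ρ_m = 2.9 × (1 + 4.006 km/24.72 km) = 3.37 g/cm³.

3.37 g/cm³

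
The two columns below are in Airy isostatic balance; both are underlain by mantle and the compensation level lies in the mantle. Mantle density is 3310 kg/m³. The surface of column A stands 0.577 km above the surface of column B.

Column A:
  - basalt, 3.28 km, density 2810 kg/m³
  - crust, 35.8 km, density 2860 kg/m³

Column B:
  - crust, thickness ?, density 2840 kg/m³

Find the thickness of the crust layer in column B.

33.7 km

Take the compensation level at the base of the deeper column (depth z_c below the surface of column A) and equate Σ ρ_i t_i down to z_c; mantle fills any gap and the z_c terms cancel.
Column A: 3.28×2810 + 35.8×2860 + (z_c − 39.08)×3310
Column B: 0.577×0 + x×2840 + (z_c − 0.577 − 0 − x)×3310
The z_c×3310 term appears on both sides and cancels. Collect the known terms of each column as K = Σ(ρt)_known − 3310 × (depth of known layers): K_A = 111604.8 − 3310×39.08 = −17750; K_B = 0 − 3310×(0.577 + 0) = −1909.87.
Balance: K_A = K_B − x×(3310 − 2840), so x = (K_B − K_A)/(3310 − 2840) = 15840.1/470 = 33.7 km.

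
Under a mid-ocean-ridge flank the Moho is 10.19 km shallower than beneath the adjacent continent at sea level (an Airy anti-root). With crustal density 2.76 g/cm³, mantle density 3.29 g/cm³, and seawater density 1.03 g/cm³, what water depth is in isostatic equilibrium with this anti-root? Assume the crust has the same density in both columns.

Replacing a thickness d of crust by seawater at the top must be balanced by replacing crust with mantle at the base: d (ρ_c − ρ_w) = a (ρ_m − ρ_c).
d = a (ρ_m − ρ_c)/(ρ_c − ρ_w) = 10.19 km × 0.53/1.73 = 3.12 km.

3.12 km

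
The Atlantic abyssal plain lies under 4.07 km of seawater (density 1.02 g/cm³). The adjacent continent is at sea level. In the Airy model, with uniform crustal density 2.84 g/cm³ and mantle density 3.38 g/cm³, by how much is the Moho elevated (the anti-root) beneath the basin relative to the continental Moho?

Isostatic balance requires: replacing crust with seawater at the top is compensated by replacing crust with mantle at the base: d (ρ_c − ρ_w) = a (ρ_m − ρ_c).
a = d (ρ_c − ρ_w)/(ρ_m − ρ_c) = 4.07 km × 1.82/0.54 = 13.7 km.

13.7 km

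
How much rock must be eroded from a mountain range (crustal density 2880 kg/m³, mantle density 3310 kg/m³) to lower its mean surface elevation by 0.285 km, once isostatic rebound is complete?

Net drop Δ = e − u = e − e ρ_c/ρ_m = e (ρ_m − ρ_c)/ρ_m.
e = Δ ρ_m/(ρ_m − ρ_c) = 0.285 km × 3310/430 = 2.19 km.

2.19 km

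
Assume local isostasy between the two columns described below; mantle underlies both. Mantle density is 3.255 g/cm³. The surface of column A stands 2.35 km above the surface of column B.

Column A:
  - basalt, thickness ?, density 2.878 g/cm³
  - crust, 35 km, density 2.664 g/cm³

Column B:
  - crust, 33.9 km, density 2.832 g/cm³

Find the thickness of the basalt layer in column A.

Take the compensation level at the base of the deeper column (depth z_c below the surface of column A) and equate Σ ρ_i t_i down to z_c; mantle fills any gap and the z_c terms cancel.
Column A: x×2.878 + 35×2.664 + (z_c − 35 − x)×3.255
Column B: 2.35×0 + 33.9×2.832 + (z_c − 2.35 − 33.9)×3.255
The z_c×3.255 term appears on both sides and cancels. Collect the known terms of each column as K = Σ(ρt)_known − 3.255 × (depth of known layers): K_A = 93.24 − 3.255×35 = −20.685; K_B = 96.0048 − 3.255×(2.35 + 33.9) = −21.98895.
Balance: K_A − x×(3.255 − 2.878) = K_B, so x = (K_A − K_B)/(3.255 − 2.878) = 1.30395/0.377 = 3.46 km.

3.46 km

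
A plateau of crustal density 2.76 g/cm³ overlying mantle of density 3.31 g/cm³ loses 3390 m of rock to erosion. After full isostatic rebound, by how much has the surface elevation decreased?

Rebound u = e ρ_c/ρ_m = 3390 m × 2.76/3.31 = 2827 m.
Net surface drop = e − u = 3390 m − 2827 m = e (ρ_m − ρ_c)/ρ_m = 563 m.

563 m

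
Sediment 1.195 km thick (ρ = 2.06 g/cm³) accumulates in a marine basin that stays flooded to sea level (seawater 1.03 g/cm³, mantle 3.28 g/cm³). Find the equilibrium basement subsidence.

0.547 km

Submarine loading: the sediment displaces seawater, and the subsidence is in turn flooded, so s (ρ_m − ρ_w) = t (ρ_sed − ρ_w).
s = 1.195 km × (2.06 − 1.03) / (3.28 − 1.03) = 0.547 km.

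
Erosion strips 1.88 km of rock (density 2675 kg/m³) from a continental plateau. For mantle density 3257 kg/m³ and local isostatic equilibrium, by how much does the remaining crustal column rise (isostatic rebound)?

Unloading: uplift u = e ρ_c/ρ_m = 1.88 km × 2675/3257 = 1.54 km.

1.54 km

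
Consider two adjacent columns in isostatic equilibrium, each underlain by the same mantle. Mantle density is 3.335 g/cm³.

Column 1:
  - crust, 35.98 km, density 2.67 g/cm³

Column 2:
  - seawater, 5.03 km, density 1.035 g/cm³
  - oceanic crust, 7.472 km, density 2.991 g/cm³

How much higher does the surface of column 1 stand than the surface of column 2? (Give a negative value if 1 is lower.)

2.93 km

For any compensation level in the mantle, the mantle terms cancel and isostasy reduces to e = (Σt_1 − Σt_2) − (Σ(ρt)_1 − Σ(ρt)_2) / ρ_m.
Σt_1 = 35.98 km; Σt_2 = 12.502 km; Σ(ρt)_1 = 96.0666; Σ(ρt)_2 = 27.554802 (in km·g/cm³).
e = (35.98 − 12.502) − (96.0666 − 27.554802) / 3.335 = 2.93 km.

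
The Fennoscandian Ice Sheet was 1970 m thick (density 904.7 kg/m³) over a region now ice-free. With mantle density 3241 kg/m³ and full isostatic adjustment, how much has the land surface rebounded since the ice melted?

550 m

Removing the load lets mantle flow back in; uplift u satisfies ρ_ice t = ρ_m u.
u = t ρ_ice/ρ_m = 1970 m × 904.7/3241 = 550 m.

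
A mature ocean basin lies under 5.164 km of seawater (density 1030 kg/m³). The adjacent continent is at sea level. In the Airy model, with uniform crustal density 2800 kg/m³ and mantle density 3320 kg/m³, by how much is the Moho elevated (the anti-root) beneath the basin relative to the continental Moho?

17.6 km

By Archimedes' principle applied to the lithosphere: replacing crust with seawater at the top is compensated by replacing crust with mantle at the base: d (ρ_c − ρ_w) = a (ρ_m − ρ_c).
a = d (ρ_c − ρ_w)/(ρ_m − ρ_c) = 5.164 km × 1770/520 = 17.6 km.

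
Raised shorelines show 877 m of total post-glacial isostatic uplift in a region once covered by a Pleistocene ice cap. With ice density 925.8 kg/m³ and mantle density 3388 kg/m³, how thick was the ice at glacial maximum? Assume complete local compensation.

u = t ρ_ice/ρ_m → t = u ρ_m/ρ_ice = 877 m × 3388/925.8 = 3210 m.

3210 m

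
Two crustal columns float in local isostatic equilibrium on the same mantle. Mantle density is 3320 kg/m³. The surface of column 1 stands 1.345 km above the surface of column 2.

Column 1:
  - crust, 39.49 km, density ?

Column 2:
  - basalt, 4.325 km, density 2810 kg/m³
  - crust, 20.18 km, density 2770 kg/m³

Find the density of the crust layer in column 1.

2870 kg/m³

Take the compensation level at the base of the deeper column (depth z_c below the surface of column 1) and equate Σ ρ_i t_i down to z_c; mantle fills any gap and the z_c terms cancel.
Column 1: 39.49×ρ + (z_c − 39.49)×3320
Column 2: 1.345×0 + 4.325×2810 + 20.18×2770 + (z_c − 1.345 − 24.505)×3320
The z_c×3320 term appears on both sides and cancels. Collect the known terms of each column as K = Σ(ρt)_known − 3320 × (depth of known layers): K_1 = 0 − 3320×39.49 = −131106.8; K_2 = 68051.85 − 3320×(1.345 + 24.505) = −17770.15.
Balance: K_1 + 39.49×ρ = K_2, so ρ = (K_2 − K_1)/39.49 = 113337/39.49 = 2870 kg/m³.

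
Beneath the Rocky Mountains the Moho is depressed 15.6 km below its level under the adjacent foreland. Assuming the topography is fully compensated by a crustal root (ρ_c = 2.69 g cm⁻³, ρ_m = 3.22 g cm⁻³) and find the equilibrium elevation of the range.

In Airy isostatic equilibrium: ρ_c h = (ρ_m − ρ_c) r.
h = r (ρ_m − ρ_c) / ρ_c = 15.6 km × (3.22 − 2.69) / 2.69 = 3.07 km.

3.07 km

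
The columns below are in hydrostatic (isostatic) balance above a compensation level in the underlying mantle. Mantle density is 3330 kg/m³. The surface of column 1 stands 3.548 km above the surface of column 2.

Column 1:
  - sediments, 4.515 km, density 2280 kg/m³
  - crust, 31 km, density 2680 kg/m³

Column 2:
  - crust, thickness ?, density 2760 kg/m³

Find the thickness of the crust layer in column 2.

Take the compensation level at the base of the deeper column (depth z_c below the surface of column 1) and equate Σ ρ_i t_i down to z_c; mantle fills any gap and the z_c terms cancel.
Column 1: 4.515×2280 + 31×2680 + (z_c − 35.515)×3330
Column 2: 3.548×0 + x×2760 + (z_c − 3.548 − 0 − x)×3330
The z_c×3330 term appears on both sides and cancels. Collect the known terms of each column as K = Σ(ρt)_known − 3330 × (depth of known layers): K_1 = 93374.2 − 3330×35.515 = −24890.75; K_2 = 0 − 3330×(3.548 + 0) = −11814.84.
Balance: K_1 = K_2 − x×(3330 − 2760), so x = (K_2 − K_1)/(3330 − 2760) = 13075.9/570 = 22.9 km.

22.9 km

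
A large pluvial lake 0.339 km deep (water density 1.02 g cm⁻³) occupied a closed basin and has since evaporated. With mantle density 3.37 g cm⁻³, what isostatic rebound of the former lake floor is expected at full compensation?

u = d ρ_w/ρ_m = 0.339 km × 1.02/3.37 = 0.103 km.

0.103 km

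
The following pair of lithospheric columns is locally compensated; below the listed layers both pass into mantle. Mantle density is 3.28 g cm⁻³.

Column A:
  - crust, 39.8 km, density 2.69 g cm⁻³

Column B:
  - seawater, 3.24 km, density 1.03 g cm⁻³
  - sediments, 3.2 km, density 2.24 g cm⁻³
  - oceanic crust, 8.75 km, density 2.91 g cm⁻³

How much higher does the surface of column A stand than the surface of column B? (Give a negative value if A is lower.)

2.93 km

For any compensation level in the mantle, the mantle terms cancel and isostasy reduces to e = (Σt_A − Σt_B) − (Σ(ρt)_A − Σ(ρt)_B) / ρ_m.
Σt_A = 39.8 km; Σt_B = 15.19 km; Σ(ρt)_A = 107.062; Σ(ρt)_B = 35.9677 (in km·g cm⁻³).
e = (39.8 − 15.19) − (107.062 − 35.9677) / 3.28 = 2.93 km.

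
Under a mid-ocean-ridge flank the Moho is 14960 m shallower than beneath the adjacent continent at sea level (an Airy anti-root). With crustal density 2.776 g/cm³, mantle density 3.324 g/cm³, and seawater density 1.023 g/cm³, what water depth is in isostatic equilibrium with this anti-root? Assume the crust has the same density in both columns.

4680 m

Replacing a thickness d of crust by seawater at the top must be balanced by replacing crust with mantle at the base: d (ρ_c − ρ_w) = a (ρ_m − ρ_c).
d = a (ρ_m − ρ_c)/(ρ_c − ρ_w) = 14960 m × 0.548/1.753 = 4680 m.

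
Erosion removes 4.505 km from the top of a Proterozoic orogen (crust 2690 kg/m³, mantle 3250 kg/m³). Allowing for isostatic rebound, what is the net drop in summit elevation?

Rebound u = e ρ_c/ρ_m = 4.505 km × 2690/3250 = 3.729 km.
Net surface drop = e − u = 4.505 km − 3.729 km = e (ρ_m − ρ_c)/ρ_m = 0.776 km.

0.776 km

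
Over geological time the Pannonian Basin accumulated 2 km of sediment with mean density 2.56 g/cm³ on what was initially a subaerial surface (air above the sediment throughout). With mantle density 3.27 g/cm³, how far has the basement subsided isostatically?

Subaerial load: s = t ρ_sed / ρ_m = 2 km × 2.56/3.27 = 1.57 km.

1.57 km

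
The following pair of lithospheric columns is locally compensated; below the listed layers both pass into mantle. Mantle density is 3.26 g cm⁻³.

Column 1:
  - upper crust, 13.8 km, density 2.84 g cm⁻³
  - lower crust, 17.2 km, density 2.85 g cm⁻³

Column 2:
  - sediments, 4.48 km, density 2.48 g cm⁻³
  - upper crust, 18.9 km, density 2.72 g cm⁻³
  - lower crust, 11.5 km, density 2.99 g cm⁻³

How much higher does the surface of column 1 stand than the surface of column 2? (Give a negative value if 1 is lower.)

−1.21 km

For any compensation level in the mantle, the mantle terms cancel and isostasy reduces to e = (Σt_1 − Σt_2) − (Σ(ρt)_1 − Σ(ρt)_2) / ρ_m.
Σt_1 = 31 km; Σt_2 = 34.88 km; Σ(ρt)_1 = 88.212; Σ(ρt)_2 = 96.9034 (in km·g cm⁻³).
e = (31 − 34.88) − (88.212 − 96.9034) / 3.26 = −1.21 km.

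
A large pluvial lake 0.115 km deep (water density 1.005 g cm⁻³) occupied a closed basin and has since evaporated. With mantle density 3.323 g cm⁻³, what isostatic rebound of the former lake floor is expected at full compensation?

u = d ρ_w/ρ_m = 0.115 km × 1.005/3.323 = 0.0348 km.

0.0348 km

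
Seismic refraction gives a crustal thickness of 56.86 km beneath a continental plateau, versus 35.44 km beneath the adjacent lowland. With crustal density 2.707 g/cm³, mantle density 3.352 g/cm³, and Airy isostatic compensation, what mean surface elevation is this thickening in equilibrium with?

4.12 km

Excess crust Δ = 56.86 km − 35.44 km = 21.42 km, split between elevation h and root r with h + r = Δ.
Airy balance ρ_c h = (ρ_m − ρ_c) r gives r = h ρ_c/(ρ_m − ρ_c), so h (1 + ρ_c/(ρ_m − ρ_c)) = Δ, i.e. h = Δ (ρ_m − ρ_c)/ρ_m.
h = 21.42 km × 0.645/3.352 = 4.12 km.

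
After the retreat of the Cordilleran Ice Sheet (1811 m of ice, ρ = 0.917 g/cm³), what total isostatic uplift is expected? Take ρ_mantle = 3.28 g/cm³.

Removing the load lets mantle flow back in; uplift u satisfies ρ_ice t = ρ_m u.
u = t ρ_ice/ρ_m = 1811 m × 0.917/3.28 = 506 m.

506 m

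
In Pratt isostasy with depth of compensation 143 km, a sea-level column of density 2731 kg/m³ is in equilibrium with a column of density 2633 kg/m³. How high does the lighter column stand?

5.32 km

ρ_ref D = ρ (D + h) → h = D (ρ_ref − ρ)/ρ.
h = 143 km × (2731 − 2633)/2633 = 5.32 km.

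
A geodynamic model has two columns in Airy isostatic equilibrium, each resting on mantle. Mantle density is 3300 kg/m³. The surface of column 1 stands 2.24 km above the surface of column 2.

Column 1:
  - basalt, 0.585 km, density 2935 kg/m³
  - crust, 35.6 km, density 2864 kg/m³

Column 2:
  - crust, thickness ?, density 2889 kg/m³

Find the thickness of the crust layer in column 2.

20.3 km

Take the compensation level at the base of the deeper column (depth z_c below the surface of column 1) and equate Σ ρ_i t_i down to z_c; mantle fills any gap and the z_c terms cancel.
Column 1: 0.585×2935 + 35.6×2864 + (z_c − 36.185)×3300
Column 2: 2.24×0 + x×2889 + (z_c − 2.24 − 0 − x)×3300
The z_c×3300 term appears on both sides and cancels. Collect the known terms of each column as K = Σ(ρt)_known − 3300 × (depth of known layers): K_1 = 103675.375 − 3300×36.185 = −15735.125; K_2 = 0 − 3300×(2.24 + 0) = −7392.
Balance: K_1 = K_2 − x×(3300 − 2889), so x = (K_2 − K_1)/(3300 − 2889) = 8343.12/411 = 20.3 km.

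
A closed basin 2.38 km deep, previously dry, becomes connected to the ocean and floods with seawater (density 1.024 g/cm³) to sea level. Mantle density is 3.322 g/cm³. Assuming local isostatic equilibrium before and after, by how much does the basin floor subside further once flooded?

After flooding the water column is d + s deep. Its weight must equal the weight of mantle displaced by the extra subsidence s: (d + s) ρ_w = s ρ_m.
s = d ρ_w / (ρ_m − ρ_w) = 2.38 km × 1.024/(3.322 − 1.024) = 1.06 km.

1.06 km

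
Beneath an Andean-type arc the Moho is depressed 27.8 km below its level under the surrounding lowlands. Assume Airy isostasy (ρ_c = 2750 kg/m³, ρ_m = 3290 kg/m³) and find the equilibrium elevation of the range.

5.46 km

Balancing pressure at the compensation depth: ρ_c h = (ρ_m − ρ_c) r.
h = r (ρ_m − ρ_c) / ρ_c = 27.8 km × (3290 − 2750) / 2750 = 5.46 km.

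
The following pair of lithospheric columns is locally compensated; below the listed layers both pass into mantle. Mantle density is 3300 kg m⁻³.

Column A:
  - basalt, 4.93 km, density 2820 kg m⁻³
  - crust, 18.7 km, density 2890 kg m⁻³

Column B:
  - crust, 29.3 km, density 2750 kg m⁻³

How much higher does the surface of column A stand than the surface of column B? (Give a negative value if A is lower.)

−1.84 km

For any compensation level in the mantle, the mantle terms cancel and isostasy reduces to e = (Σt_A − Σt_B) − (Σ(ρt)_A − Σ(ρt)_B) / ρ_m.
Σt_A = 23.63 km; Σt_B = 29.3 km; Σ(ρt)_A = 67945.6; Σ(ρt)_B = 80575 (in km·kg m⁻³).
e = (23.63 − 29.3) − (67945.6 − 80575) / 3300 = −1.84 km.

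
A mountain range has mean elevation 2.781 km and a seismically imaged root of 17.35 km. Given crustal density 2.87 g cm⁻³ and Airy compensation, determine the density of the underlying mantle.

3.33 g cm⁻³

Airy balance: ρ_c h = (ρ_m − ρ_c) r → ρ_m = ρ_c (1 + h/r).
ρ_m = 2.87 × (1 + 2.781 km/17.35 km) = 3.33 g cm⁻³.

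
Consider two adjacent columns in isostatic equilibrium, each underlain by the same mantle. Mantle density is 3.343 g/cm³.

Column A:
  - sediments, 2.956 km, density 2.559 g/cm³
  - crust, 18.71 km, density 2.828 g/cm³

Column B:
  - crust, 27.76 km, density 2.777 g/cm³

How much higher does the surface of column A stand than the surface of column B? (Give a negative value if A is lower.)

−1.12 km

For any compensation level in the mantle, the mantle terms cancel and isostasy reduces to e = (Σt_A − Σt_B) − (Σ(ρt)_A − Σ(ρt)_B) / ρ_m.
Σt_A = 21.666 km; Σt_B = 27.76 km; Σ(ρt)_A = 60.476284; Σ(ρt)_B = 77.08952 (in km·g/cm³).
e = (21.666 − 27.76) − (60.476284 − 77.08952) / 3.343 = −1.12 km.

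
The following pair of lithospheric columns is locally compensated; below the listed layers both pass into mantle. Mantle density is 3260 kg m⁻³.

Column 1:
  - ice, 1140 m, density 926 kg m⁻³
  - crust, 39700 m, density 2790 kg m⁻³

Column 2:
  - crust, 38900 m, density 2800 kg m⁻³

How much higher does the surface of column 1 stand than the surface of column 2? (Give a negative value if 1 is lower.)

1050 m

For any compensation level in the mantle, the mantle terms cancel and isostasy reduces to e = (Σt_1 − Σt_2) − (Σ(ρt)_1 − Σ(ρt)_2) / ρ_m.
Σt_1 = 40840 m; Σt_2 = 38900 m; Σ(ρt)_1 = 111818640; Σ(ρt)_2 = 108920000 (in m·kg m⁻³).
e = (40840 − 38900) − (111818640 − 108920000) / 3260 = 1050 m.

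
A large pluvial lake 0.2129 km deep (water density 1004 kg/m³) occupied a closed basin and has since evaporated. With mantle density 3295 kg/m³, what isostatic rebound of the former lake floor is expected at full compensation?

0.0649 km

u = d ρ_w/ρ_m = 0.2129 km × 1004/3295 = 0.0649 km.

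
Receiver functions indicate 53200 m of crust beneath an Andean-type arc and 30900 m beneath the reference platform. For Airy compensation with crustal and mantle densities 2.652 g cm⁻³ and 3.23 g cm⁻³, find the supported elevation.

Excess crust Δ = 53200 m − 30900 m = 22300 m, split between elevation h and root r with h + r = Δ.
Airy balance ρ_c h = (ρ_m − ρ_c) r gives r = h ρ_c/(ρ_m − ρ_c), so h (1 + ρ_c/(ρ_m − ρ_c)) = Δ, i.e. h = Δ (ρ_m − ρ_c)/ρ_m.
h = 22300 m × 0.578/3.23 = 3990 m.

3990 m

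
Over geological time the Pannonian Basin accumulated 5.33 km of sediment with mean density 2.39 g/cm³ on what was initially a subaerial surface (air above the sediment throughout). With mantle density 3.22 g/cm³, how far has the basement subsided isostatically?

Subaerial load: s = t ρ_sed / ρ_m = 5.33 km × 2.39/3.22 = 3.96 km.

3.96 km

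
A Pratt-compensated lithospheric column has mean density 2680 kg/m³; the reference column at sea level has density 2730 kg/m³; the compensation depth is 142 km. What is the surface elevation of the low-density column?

ρ_ref D = ρ (D + h) → h = D (ρ_ref − ρ)/ρ.
h = 142 km × (2730 − 2680)/2680 = 2.65 km.

2.65 km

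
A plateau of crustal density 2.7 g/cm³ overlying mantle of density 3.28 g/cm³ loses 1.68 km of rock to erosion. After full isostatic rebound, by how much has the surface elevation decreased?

0.297 km

Rebound u = e ρ_c/ρ_m = 1.68 km × 2.7/3.28 = 1.383 km.
Net surface drop = e − u = 1.68 km − 1.383 km = e (ρ_m − ρ_c)/ρ_m = 0.297 km.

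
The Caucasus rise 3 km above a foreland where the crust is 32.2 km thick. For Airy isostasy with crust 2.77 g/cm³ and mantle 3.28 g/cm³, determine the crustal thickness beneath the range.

51.5 km

Root depth r = h ρ_c / (ρ_m − ρ_c) = 3 km × 2.77 / 0.51 = 16.29 km.
Total thickness = T + h + r = 32.2 km + 3 km + 16.29 km = 51.5 km.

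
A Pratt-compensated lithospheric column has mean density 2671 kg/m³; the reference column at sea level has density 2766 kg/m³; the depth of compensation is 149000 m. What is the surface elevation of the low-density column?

ρ_ref D = ρ (D + h) → h = D (ρ_ref − ρ)/ρ.
h = 149000 m × (2766 − 2671)/2671 = 5300 m.

5300 m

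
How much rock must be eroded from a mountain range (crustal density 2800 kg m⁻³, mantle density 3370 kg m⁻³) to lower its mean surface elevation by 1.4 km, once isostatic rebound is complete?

8.28 km

Net drop Δ = e − u = e − e ρ_c/ρ_m = e (ρ_m − ρ_c)/ρ_m.
e = Δ ρ_m/(ρ_m − ρ_c) = 1.4 km × 3370/570 = 8.28 km.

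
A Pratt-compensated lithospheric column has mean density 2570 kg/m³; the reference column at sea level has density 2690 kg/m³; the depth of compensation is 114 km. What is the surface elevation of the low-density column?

5.32 km

ρ_ref D = ρ (D + h) → h = D (ρ_ref − ρ)/ρ.
h = 114 km × (2690 − 2570)/2570 = 5.32 km.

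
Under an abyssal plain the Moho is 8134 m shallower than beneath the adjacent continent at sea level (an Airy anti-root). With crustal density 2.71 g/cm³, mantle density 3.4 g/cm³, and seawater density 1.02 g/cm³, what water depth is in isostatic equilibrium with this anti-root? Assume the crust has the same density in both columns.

3320 m

Replacing a thickness d of crust by seawater at the top must be balanced by replacing crust with mantle at the base: d (ρ_c − ρ_w) = a (ρ_m − ρ_c).
d = a (ρ_m − ρ_c)/(ρ_c − ρ_w) = 8134 m × 0.69/1.69 = 3320 m.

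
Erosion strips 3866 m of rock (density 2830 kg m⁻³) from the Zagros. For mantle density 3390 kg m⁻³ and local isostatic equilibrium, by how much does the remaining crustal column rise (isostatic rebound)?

3230 m

Unloading: uplift u = e ρ_c/ρ_m = 3866 m × 2830/3390 = 3230 m.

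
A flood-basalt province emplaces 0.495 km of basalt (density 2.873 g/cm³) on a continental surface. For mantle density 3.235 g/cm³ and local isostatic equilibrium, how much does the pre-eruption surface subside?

0.44 km

Subaerial loading: s = t ρ_load / ρ_m.
s = 0.495 km × 2.873/3.235 = 0.44 km.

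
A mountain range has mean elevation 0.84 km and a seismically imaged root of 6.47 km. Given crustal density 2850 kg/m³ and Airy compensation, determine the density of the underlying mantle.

Airy balance: ρ_c h = (ρ_m − ρ_c) r → ρ_m = ρ_c (1 + h/r).
ρ_m = 2850 × (1 + 0.84 km/6.47 km) = 3220 kg/m³.

3220 kg/m³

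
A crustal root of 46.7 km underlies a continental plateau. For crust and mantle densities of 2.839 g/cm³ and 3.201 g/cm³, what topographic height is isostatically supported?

5.95 km

In Airy isostatic equilibrium: ρ_c h = (ρ_m − ρ_c) r.
h = r (ρ_m − ρ_c) / ρ_c = 46.7 km × (3.201 − 2.839) / 2.839 = 5.95 km.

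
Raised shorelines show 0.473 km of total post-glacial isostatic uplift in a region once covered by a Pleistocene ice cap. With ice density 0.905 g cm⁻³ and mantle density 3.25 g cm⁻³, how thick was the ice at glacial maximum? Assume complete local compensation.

u = t ρ_ice/ρ_m → t = u ρ_m/ρ_ice = 0.473 km × 3.25/0.905 = 1.7 km.

1.7 km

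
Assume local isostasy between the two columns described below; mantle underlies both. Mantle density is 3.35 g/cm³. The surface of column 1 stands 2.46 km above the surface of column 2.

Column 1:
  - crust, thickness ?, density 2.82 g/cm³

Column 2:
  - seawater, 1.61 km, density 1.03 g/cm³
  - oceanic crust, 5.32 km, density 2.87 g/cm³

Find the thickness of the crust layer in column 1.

Take the compensation level at the base of the deeper column (depth z_c below the surface of column 1) and equate Σ ρ_i t_i down to z_c; mantle fills any gap and the z_c terms cancel.
Column 1: x×2.82 + (z_c − 0 − x)×3.35
Column 2: 2.46×0 + 1.61×1.03 + 5.32×2.87 + (z_c − 2.46 − 6.93)×3.35
The z_c×3.35 term appears on both sides and cancels. Collect the known terms of each column as K = Σ(ρt)_known − 3.35 × (depth of known layers): K_1 = 0 − 3.35×0 = 0; K_2 = 16.9267 − 3.35×(2.46 + 6.93) = −14.5298.
Balance: K_1 − x×(3.35 − 2.82) = K_2, so x = (K_1 − K_2)/(3.35 − 2.82) = 14.5298/0.53 = 27.4 km.

27.4 km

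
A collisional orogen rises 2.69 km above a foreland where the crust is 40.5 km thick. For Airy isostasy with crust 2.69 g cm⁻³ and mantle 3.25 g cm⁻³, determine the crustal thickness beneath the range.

Root depth r = h ρ_c / (ρ_m − ρ_c) = 2.69 km × 2.69 / 0.56 = 12.92 km.
Total thickness = T + h + r = 40.5 km + 2.69 km + 12.92 km = 56.1 km.

56.1 km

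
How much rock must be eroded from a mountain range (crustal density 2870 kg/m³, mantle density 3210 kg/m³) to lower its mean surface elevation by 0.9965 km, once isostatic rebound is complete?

9.41 km

Net drop Δ = e − u = e − e ρ_c/ρ_m = e (ρ_m − ρ_c)/ρ_m.
e = Δ ρ_m/(ρ_m − ρ_c) = 0.9965 km × 3210/340 = 9.41 km.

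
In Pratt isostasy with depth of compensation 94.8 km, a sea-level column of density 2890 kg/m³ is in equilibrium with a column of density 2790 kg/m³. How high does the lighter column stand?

3.4 km

ρ_ref D = ρ (D + h) → h = D (ρ_ref − ρ)/ρ.
h = 94.8 km × (2890 − 2790)/2790 = 3.4 km.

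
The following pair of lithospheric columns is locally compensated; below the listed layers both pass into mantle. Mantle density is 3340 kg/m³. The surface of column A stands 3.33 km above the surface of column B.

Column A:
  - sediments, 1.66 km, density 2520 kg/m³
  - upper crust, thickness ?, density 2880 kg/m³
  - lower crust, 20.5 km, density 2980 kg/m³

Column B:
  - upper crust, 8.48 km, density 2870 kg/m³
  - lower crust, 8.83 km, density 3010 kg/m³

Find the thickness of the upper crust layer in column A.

20.2 km

Take the compensation level at the base of the deeper column (depth z_c below the surface of column A) and equate Σ ρ_i t_i down to z_c; mantle fills any gap and the z_c terms cancel.
Column A: 1.66×2520 + x×2880 + 20.5×2980 + (z_c − 22.16 − x)×3340
Column B: 3.33×0 + 8.48×2870 + 8.83×3010 + (z_c − 3.33 − 17.31)×3340
The z_c×3340 term appears on both sides and cancels. Collect the known terms of each column as K = Σ(ρt)_known − 3340 × (depth of known layers): K_A = 65273.2 − 3340×22.16 = −8741.2; K_B = 50915.9 − 3340×(3.33 + 17.31) = −18021.7.
Balance: K_A − x×(3340 − 2880) = K_B, so x = (K_A − K_B)/(3340 − 2880) = 9280.5/460 = 20.2 km.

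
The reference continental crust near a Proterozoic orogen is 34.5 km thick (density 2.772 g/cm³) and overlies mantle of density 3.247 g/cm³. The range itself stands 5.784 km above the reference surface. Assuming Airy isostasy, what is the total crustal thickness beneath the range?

Root depth r = h ρ_c / (ρ_m − ρ_c) = 5.784 km × 2.772 / 0.475 = 33.75 km.
Total thickness = T + h + r = 34.5 km + 5.784 km + 33.75 km = 74 km.

74 km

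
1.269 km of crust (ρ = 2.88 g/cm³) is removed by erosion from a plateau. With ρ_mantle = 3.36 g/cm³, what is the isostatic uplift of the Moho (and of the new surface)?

Unloading: uplift u = e ρ_c/ρ_m = 1.269 km × 2.88/3.36 = 1.09 km.

1.09 km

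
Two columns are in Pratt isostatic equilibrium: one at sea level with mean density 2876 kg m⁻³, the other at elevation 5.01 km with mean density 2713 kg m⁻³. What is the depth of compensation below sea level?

ρ_ref D = ρ (D + h) → D (ρ_ref − ρ) = ρ h.
D = ρ h/(ρ_ref − ρ) = 2713 × 5.01 km/(2876 − 2713) = 83.4 km.

83.4 km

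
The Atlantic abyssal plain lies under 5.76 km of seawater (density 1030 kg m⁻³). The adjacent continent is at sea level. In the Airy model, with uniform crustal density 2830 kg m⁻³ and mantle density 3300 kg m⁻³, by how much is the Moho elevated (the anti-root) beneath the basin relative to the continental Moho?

By Archimedes' principle applied to the lithosphere: replacing crust with seawater at the top is compensated by replacing crust with mantle at the base: d (ρ_c − ρ_w) = a (ρ_m − ρ_c).
a = d (ρ_c − ρ_w)/(ρ_m − ρ_c) = 5.76 km × 1800/470 = 22.1 km.

22.1 km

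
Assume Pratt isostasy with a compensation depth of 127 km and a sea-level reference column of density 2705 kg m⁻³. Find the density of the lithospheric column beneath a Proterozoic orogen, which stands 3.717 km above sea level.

Pratt balance: ρ_ref D = ρ (D + h).
ρ = ρ_ref D/(D + h) = 2705 × 127 km/(127 km + 3.717 km) = 2630 kg m⁻³.

2630 kg m⁻³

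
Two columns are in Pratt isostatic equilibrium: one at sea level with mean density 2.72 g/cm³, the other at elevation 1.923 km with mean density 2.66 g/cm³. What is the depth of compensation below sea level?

ρ_ref D = ρ (D + h) → D (ρ_ref − ρ) = ρ h.
D = ρ h/(ρ_ref − ρ) = 2.66 × 1.923 km/(2.72 − 2.66) = 85.3 km.

85.3 km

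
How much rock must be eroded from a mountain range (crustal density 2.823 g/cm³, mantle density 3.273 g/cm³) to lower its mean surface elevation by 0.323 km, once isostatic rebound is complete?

Net drop Δ = e − u = e − e ρ_c/ρ_m = e (ρ_m − ρ_c)/ρ_m.
e = Δ ρ_m/(ρ_m − ρ_c) = 0.323 km × 3.273/0.45 = 2.35 km.

2.35 km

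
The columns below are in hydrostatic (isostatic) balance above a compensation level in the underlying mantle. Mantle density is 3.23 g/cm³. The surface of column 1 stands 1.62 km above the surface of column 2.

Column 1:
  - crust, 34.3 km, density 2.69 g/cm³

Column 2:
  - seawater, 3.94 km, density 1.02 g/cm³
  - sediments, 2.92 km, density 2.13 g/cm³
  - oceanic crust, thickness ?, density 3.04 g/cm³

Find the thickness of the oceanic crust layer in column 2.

7.21 km

Take the compensation level at the base of the deeper column (depth z_c below the surface of column 1) and equate Σ ρ_i t_i down to z_c; mantle fills any gap and the z_c terms cancel.
Column 1: 34.3×2.69 + (z_c − 34.3)×3.23
Column 2: 1.62×0 + 3.94×1.02 + 2.92×2.13 + x×3.04 + (z_c − 1.62 − 6.86 − x)×3.23
The z_c×3.23 term appears on both sides and cancels. Collect the known terms of each column as K = Σ(ρt)_known − 3.23 × (depth of known layers): K_1 = 92.267 − 3.23×34.3 = −18.522; K_2 = 10.2384 − 3.23×(1.62 + 6.86) = −17.152.
Balance: K_1 = K_2 − x×(3.23 − 3.04), so x = (K_2 − K_1)/(3.23 − 3.04) = 1.37/0.19 = 7.21 km.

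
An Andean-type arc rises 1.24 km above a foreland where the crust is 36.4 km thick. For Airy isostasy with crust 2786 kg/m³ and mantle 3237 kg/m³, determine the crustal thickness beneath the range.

45.3 km

Root depth r = h ρ_c / (ρ_m − ρ_c) = 1.24 km × 2786 / 451 = 7.66 km.
Total thickness = T + h + r = 36.4 km + 1.24 km + 7.66 km = 45.3 km.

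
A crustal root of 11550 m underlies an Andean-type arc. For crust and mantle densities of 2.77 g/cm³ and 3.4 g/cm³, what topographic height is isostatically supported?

Balancing pressure at the compensation depth: ρ_c h = (ρ_m − ρ_c) r.
h = r (ρ_m − ρ_c) / ρ_c = 11550 m × (3.4 − 2.77) / 2.77 = 2630 m.

2630 m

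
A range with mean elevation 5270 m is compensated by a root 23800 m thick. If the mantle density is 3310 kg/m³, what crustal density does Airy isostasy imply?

2710 kg/m³

ρ_c h = (ρ_m − ρ_c) r → ρ_c (h + r) = ρ_m r → ρ_c = ρ_m r / (h + r).
ρ_c = 3310 × 23800 m / (5270 m + 23800 m) = 2710 kg/m³.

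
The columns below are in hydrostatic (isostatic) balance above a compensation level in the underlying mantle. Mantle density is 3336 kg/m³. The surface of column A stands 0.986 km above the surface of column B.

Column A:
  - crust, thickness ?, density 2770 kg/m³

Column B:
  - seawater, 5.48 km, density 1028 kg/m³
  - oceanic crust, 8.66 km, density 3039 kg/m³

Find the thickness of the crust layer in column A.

Take the compensation level at the base of the deeper column (depth z_c below the surface of column A) and equate Σ ρ_i t_i down to z_c; mantle fills any gap and the z_c terms cancel.
Column A: x×2770 + (z_c − 0 − x)×3336
Column B: 0.986×0 + 5.48×1028 + 8.66×3039 + (z_c − 0.986 − 14.14)×3336
The z_c×3336 term appears on both sides and cancels. Collect the known terms of each column as K = Σ(ρt)_known − 3336 × (depth of known layers): K_A = 0 − 3336×0 = 0; K_B = 31951.18 − 3336×(0.986 + 14.14) = −18509.156.
Balance: K_A − x×(3336 − 2770) = K_B, so x = (K_A − K_B)/(3336 − 2770) = 18509.2/566 = 32.7 km.

32.7 km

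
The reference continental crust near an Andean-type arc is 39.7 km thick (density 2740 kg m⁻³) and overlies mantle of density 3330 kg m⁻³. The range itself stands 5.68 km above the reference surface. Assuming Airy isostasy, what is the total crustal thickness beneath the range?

71.8 km

Root depth r = h ρ_c / (ρ_m − ρ_c) = 5.68 km × 2740 / 590 = 26.38 km.
Total thickness = T + h + r = 39.7 km + 5.68 km + 26.38 km = 71.8 km.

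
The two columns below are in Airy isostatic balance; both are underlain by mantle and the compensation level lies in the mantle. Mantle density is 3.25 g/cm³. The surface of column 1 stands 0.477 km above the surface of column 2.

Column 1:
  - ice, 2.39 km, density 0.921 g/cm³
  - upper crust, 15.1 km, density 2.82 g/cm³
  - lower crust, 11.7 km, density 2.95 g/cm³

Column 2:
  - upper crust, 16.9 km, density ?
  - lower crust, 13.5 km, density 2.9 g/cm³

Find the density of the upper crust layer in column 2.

Take the compensation level at the base of the deeper column (depth z_c below the surface of column 1) and equate Σ ρ_i t_i down to z_c; mantle fills any gap and the z_c terms cancel.
Column 1: 2.39×0.921 + 15.1×2.82 + 11.7×2.95 + (z_c − 29.19)×3.25
Column 2: 0.477×0 + 16.9×ρ + 13.5×2.9 + (z_c − 0.477 − 30.4)×3.25
The z_c×3.25 term appears on both sides and cancels. Collect the known terms of each column as K = Σ(ρt)_known − 3.25 × (depth of known layers): K_1 = 79.29819 − 3.25×29.19 = −15.56931; K_2 = 39.15 − 3.25×(0.477 + 30.4) = −61.20025.
Balance: K_1 = K_2 + 16.9×ρ, so ρ = (K_1 − K_2)/16.9 = 45.6309/16.9 = 2.7 g/cm³.

2.7 g/cm³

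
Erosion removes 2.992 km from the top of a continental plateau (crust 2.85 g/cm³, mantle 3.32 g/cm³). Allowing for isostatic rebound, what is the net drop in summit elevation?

0.424 km

Rebound u = e ρ_c/ρ_m = 2.992 km × 2.85/3.32 = 2.568 km.
Net surface drop = e − u = 2.992 km − 2.568 km = e (ρ_m − ρ_c)/ρ_m = 0.424 km.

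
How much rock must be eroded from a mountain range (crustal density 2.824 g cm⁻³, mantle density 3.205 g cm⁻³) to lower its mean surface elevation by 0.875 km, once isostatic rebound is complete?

Net drop Δ = e − u = e − e ρ_c/ρ_m = e (ρ_m − ρ_c)/ρ_m.
e = Δ ρ_m/(ρ_m − ρ_c) = 0.875 km × 3.205/0.381 = 7.36 km.

7.36 km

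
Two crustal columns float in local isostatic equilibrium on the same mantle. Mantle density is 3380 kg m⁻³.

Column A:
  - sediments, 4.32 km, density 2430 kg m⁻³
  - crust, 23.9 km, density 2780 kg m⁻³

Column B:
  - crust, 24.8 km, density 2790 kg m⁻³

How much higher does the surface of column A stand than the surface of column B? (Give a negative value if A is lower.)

For any compensation level in the mantle, the mantle terms cancel and isostasy reduces to e = (Σt_A − Σt_B) − (Σ(ρt)_A − Σ(ρt)_B) / ρ_m.
Σt_A = 28.22 km; Σt_B = 24.8 km; Σ(ρt)_A = 76939.6; Σ(ρt)_B = 69192 (in km·kg m⁻³).
e = (28.22 − 24.8) − (76939.6 − 69192) / 3380 = 1.13 km.

1.13 km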